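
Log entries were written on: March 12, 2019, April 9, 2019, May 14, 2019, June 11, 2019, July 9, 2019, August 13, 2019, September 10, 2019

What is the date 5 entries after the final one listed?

February 11, 2020

All dates are Tuesdays, 28, 35, 28, 28, 35, 28 days apart.
Specifically, the 2nd Tuesday of each month.
October 2019 — 2nd Tuesday is October 8, 2019.
November 2019 — 2nd Tuesday is November 12, 2019.
2nd Tuesday of December 2019: December 10, 2019.
2nd Tuesday of January 2020: January 14, 2020.
February 2020 — 2nd Tuesday is February 11, 2020.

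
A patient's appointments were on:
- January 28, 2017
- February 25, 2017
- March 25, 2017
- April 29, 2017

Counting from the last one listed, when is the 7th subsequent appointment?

November 25, 2017

Every date is a Saturday; gaps 28, 28, 35 days.
Each is the last Saturday of its month (at least one falls on the 29th or later, ruling out '4th Saturday').
May 2017 ends with Saturday May 27, 2017.
June 2017 ends with Saturday June 24, 2017.
Last Saturday of July 2017: July 29, 2017.
Last Saturday of August 2017: August 26, 2017.
Last Saturday of September 2017: September 30, 2017.
October 2017 ends with Saturday October 28, 2017.
Last Saturday of November 2017: November 25, 2017.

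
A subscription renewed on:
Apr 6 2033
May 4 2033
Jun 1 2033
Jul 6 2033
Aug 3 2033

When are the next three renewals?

Sep 7 2033, Oct 5 2033, Nov 2 2033

Gaps: 28, 28, 35, 28 days — a mix of 28 and 35. Every date is a Wednesday.
Each is the 1st Wednesday of its month.
September 2033 — 1st Wednesday is Sep 7 2033.
1st Wednesday of October 2033: Oct 5 2033.
1st Wednesday of November 2033: Nov 2 2033.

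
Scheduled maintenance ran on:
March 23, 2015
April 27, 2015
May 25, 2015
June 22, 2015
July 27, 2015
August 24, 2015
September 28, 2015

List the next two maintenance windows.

These are Mondays at 28- or 35-day spacing (35, 28, 28, 35, 28, 35).
The pattern: 4th Monday of the month.
4th Monday of October 2015: October 26, 2015.
4th Monday of November 2015: November 23, 2015.

October 26, 2015; November 23, 2015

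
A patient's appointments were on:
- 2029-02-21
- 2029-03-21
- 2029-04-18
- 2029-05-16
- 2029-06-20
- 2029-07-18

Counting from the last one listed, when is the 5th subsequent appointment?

2029-12-19

All dates are Wednesdays, 28, 28, 28, 35, 28 days apart.
Specifically, the 3rd Wednesday of each month.
August 2029 — 3rd Wednesday is 2029-08-15.
3rd Wednesday of September 2029: 2029-09-19.
3rd Wednesday of October 2029: 2029-10-17.
3rd Wednesday of November 2029: 2029-11-21.
3rd Wednesday of December 2029: 2029-12-19.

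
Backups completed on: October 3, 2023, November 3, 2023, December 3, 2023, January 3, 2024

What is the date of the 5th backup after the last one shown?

Gaps: 31, 30, 31 days — not constant. Every event is on the 3rd of the month.
Pattern: the 3rd of each month.
Next: February 2024 → February 3, 2024.
Next: March 2024 → March 3, 2024.
April 2024: April 3, 2024.
May 2024: May 3, 2024.
Next: June 2024 → June 3, 2024.

June 3, 2024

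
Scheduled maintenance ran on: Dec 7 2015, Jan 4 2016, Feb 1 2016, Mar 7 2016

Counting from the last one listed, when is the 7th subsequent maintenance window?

Oct 3 2016

All dates are Mondays, 28, 28, 35 days apart.
Specifically, the 1st Monday of each month.
1st Monday of April 2016: Apr 4 2016.
1st Monday of May 2016: May 2 2016.
1st Monday of June 2016: Jun 6 2016.
1st Monday of July 2016: Jul 4 2016.
August 2016 — 1st Monday is Aug 1 2016.
September 2016 — 1st Monday is Sep 5 2016.
October 2016 — 1st Monday is Oct 3 2016.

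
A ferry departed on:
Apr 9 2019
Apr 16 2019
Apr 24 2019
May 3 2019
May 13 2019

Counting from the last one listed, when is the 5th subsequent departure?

Gaps: 7, 8, 9, 10 days — each gap is 1 larger than the previous one.
Next gap: 11 days. May 13 2019 + 11 days = May 24 2019.
Next gap: 12 days. May 24 2019 + 12 days = Jun 5 2019.
Next gap: 13 days. Jun 5 2019 + 13 days = Jun 18 2019.
Next gap: 14 days. Jun 18 2019 + 14 days = Jul 2 2019.
Next gap: 15 days. Jul 2 2019 + 15 days = Jul 17 2019.

Jul 17 2019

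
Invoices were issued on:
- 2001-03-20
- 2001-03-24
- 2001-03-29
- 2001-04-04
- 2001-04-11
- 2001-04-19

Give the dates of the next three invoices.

Intervals are 4, 5, 6, 7, 8 days — an arithmetic progression with common difference 1.
Next gap: 9 days. 2001-04-19 + 9 days = 2001-04-28.
Next gap: 10 days. 2001-04-28 + 10 days = 2001-05-08.
Next gap: 11 days. 2001-05-08 + 11 days = 2001-05-19.

2001-04-28, 2001-05-08, 2001-05-19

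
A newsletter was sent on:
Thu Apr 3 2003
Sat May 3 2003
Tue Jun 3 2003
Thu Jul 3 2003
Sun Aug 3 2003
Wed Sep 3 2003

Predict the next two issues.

Gaps: 30, 31, 30, 31, 31 days — not constant. Every event is on the 3rd of the month.
Pattern: the 3rd of each month.
Next: October 2003 → Fri Oct 3 2003.
Next: November 2003 → Mon Nov 3 2003.

Fri Oct 3 2003, Mon Nov 3 2003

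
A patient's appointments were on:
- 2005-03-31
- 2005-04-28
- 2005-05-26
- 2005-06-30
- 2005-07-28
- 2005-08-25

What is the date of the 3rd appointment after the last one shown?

2005-11-24

All Thursdays; the gaps (28, 28, 35, 28, 28) vary with month length.
This is the last Thursday of each month.
Last Thursday of September 2005: 2005-09-29.
Last Thursday of October 2005: 2005-10-27.
Last Thursday of November 2005: 2005-11-24.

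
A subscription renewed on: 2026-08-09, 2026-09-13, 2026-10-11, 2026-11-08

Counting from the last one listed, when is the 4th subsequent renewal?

2027-03-14

Gaps: 35, 28, 28 days — a mix of 28 and 35. Every date is a Sunday.
Each is the 2nd Sunday of its month.
December 2026 — 2nd Sunday is 2026-12-13.
January 2027 — 2nd Sunday is 2027-01-10.
2nd Sunday of February 2027: 2027-02-14.
March 2027 — 2nd Sunday is 2027-03-14.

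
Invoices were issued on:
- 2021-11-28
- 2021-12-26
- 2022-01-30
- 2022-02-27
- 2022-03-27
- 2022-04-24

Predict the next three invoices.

2022-05-29, 2022-06-26, 2022-07-31

Every date is a Sunday; gaps 28, 35, 28, 28, 28 days.
Each is the last Sunday of its month (at least one falls on the 29th or later, ruling out '4th Sunday').
Last Sunday of May 2022: 2022-05-29.
June 2022 ends with Sunday 2022-06-26.
July 2022 ends with Sunday 2022-07-31.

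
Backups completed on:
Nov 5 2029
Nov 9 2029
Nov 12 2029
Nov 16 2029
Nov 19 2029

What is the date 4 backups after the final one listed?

The gap pattern 4, 3, 4, 3 repeats every 2 events.
These are the Mondays and Fridays of each week.
Next Friday: Nov 23 2029.
The following Monday is Nov 26 2029.
Next Friday: Nov 30 2029.
The following Monday is Dec 3 2029.

Dec 3 2029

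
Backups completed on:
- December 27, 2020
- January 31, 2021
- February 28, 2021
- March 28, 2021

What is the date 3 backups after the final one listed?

These are Sundays with 35, 28, 28-day gaps.
Each is the final Sunday of its month — January 31, 2021 is past the 28th, so '4th Sunday' doesn't fit.
April 2021 ends with Sunday April 25, 2021.
May 2021 ends with Sunday May 30, 2021.
June 2021 ends with Sunday June 27, 2021.

June 27, 2021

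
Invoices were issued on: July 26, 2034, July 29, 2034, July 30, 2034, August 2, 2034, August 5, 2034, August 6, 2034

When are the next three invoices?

August 9, 2034; August 12, 2034; August 13, 2034

The gap pattern 3, 1, 3, 3, 1 repeats every 3 events.
These are the Wednesdays, Saturdays and Sundays of each week.
Next Wednesday: August 9, 2034.
Next Saturday: August 12, 2034.
The following Sunday is August 13, 2034.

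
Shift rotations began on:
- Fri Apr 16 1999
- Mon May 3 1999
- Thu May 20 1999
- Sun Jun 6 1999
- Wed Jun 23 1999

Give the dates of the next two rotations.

Every event comes 17 days after the last (17, 17, 17, 17).
Wed Jun 23 1999 + 17 days = Sat Jul 10 1999.
Sat Jul 10 1999 + 17 days = Tue Jul 27 1999.

Sat Jul 10 1999, Tue Jul 27 1999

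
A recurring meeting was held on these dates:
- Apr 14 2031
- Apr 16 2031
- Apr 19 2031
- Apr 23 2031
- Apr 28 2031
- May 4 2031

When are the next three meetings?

Gaps: 2, 3, 4, 5, 6 days — each gap is 1 larger than the previous one.
Next gap: 7 days. May 4 2031 + 7 days = May 11 2031.
Next gap: 8 days. May 11 2031 + 8 days = May 19 2031.
Next gap: 9 days. May 19 2031 + 9 days = May 28 2031.

May 11 2031, May 19 2031, May 28 2031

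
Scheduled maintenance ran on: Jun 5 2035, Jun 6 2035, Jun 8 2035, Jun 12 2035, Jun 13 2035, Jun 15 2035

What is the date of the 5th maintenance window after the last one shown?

Gaps: 1, 2, 4, 1, 2 days — not constant, but cyclic with period 3.
The events fall on every Tuesday, Wednesday and Friday.
The following Tuesday is Jun 19 2035.
The following Wednesday is Jun 20 2035.
Next Friday: Jun 22 2035.
Next Tuesday: Jun 26 2035.
The following Wednesday is Jun 27 2035.

Jun 27 2035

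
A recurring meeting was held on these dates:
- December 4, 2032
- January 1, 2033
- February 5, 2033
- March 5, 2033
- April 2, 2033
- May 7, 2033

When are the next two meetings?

Gaps: 28, 35, 28, 28, 35 days — a mix of 28 and 35. Every date is a Saturday.
Each is the 1st Saturday of its month.
1st Saturday of June 2033: June 4, 2033.
1st Saturday of July 2033: July 2, 2033.

June 4, 2033; July 2, 2033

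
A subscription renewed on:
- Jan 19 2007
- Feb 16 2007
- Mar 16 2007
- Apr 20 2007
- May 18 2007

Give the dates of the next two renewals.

Jun 15 2007, Jul 20 2007

These are Fridays at 28- or 35-day spacing (28, 28, 35, 28).
The pattern: 3rd Friday of the month.
June 2007 — 3rd Friday is Jun 15 2007.
July 2007 — 3rd Friday is Jul 20 2007.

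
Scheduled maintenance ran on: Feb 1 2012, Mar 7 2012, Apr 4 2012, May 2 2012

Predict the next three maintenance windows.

Jun 6 2012, Jul 4 2012, Aug 1 2012

Gaps: 35, 28, 28 days — a mix of 28 and 35. Every date is a Wednesday.
Each is the 1st Wednesday of its month.
June 2012 — 1st Wednesday is Jun 6 2012.
July 2012 — 1st Wednesday is Jul 4 2012.
August 2012 — 1st Wednesday is Aug 1 2012.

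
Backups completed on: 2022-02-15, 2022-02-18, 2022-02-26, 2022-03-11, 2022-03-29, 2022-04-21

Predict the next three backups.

2022-05-19, 2022-06-21, 2022-07-29

Intervals are 3, 8, 13, 18, 23 days — an arithmetic progression with common difference 5.
Next gap: 28 days. 2022-04-21 + 28 days = 2022-05-19.
Next gap: 33 days. 2022-05-19 + 33 days = 2022-06-21.
Next gap: 38 days. 2022-06-21 + 38 days = 2022-07-29.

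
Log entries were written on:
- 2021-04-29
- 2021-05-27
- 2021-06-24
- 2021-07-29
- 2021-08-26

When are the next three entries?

2021-09-30, 2021-10-28, 2021-11-25

These are Thursdays with 28, 28, 35, 28-day gaps.
Each is the final Thursday of its month — 2021-04-29 is past the 28th, so '4th Thursday' doesn't fit.
Last Thursday of September 2021: 2021-09-30.
Last Thursday of October 2021: 2021-10-28.
Last Thursday of November 2021: 2021-11-25.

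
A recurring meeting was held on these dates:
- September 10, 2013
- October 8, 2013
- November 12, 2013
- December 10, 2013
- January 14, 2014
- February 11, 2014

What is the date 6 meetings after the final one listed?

These are Tuesdays at 28- or 35-day spacing (28, 35, 28, 35, 28).
The pattern: 2nd Tuesday of the month.
2nd Tuesday of March 2014: March 11, 2014.
April 2014 — 2nd Tuesday is April 8, 2014.
2nd Tuesday of May 2014: May 13, 2014.
2nd Tuesday of June 2014: June 10, 2014.
July 2014 — 2nd Tuesday is July 8, 2014.
August 2014 — 2nd Tuesday is August 12, 2014.

August 12, 2014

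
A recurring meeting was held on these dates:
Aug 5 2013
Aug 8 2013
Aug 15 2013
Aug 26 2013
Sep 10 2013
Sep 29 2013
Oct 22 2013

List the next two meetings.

Intervals are 3, 7, 11, 15, 19, 23 days — an arithmetic progression with common difference 4.
Next gap: 27 days. Oct 22 2013 + 27 days = Nov 18 2013.
Next gap: 31 days. Nov 18 2013 + 31 days = Dec 19 2013.

Nov 18 2013, Dec 19 2013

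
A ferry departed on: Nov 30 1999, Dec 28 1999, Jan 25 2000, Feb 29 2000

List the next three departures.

Every date is a Tuesday; gaps 28, 28, 35 days.
Each is the last Tuesday of its month (at least one falls on the 29th or later, ruling out '4th Tuesday').
March 2000 ends with Tuesday Mar 28 2000.
April 2000 ends with Tuesday Apr 25 2000.
Last Tuesday of May 2000: May 30 2000.

Mar 28 2000, Apr 25 2000, May 30 2000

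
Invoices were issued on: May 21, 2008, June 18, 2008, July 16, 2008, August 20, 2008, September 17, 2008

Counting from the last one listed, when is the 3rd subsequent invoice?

All dates are Wednesdays, 28, 28, 35, 28 days apart.
Specifically, the 3rd Wednesday of each month.
3rd Wednesday of October 2008: October 15, 2008.
November 2008 — 3rd Wednesday is November 19, 2008.
3rd Wednesday of December 2008: December 17, 2008.

December 17, 2008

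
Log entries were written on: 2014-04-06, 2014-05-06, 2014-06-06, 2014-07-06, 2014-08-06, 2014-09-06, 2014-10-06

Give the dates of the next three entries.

2014-11-06, 2014-12-06, 2015-01-06

Each date is the 6th; the gaps (30, 31, 30, 31, 31, 30) track the month lengths.
The rule is the 6th of each month.
November 2014: 2014-11-06.
Next: December 2014 → 2014-12-06.
January 2015: 2015-01-06.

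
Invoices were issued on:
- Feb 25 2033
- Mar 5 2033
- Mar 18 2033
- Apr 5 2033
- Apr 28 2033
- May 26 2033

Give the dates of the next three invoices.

Jun 28 2033, Aug 5 2033, Sep 17 2033

Intervals are 8, 13, 18, 23, 28 days — an arithmetic progression with common difference 5.
Next gap: 33 days. May 26 2033 + 33 days = Jun 28 2033.
Next gap: 38 days. Jun 28 2033 + 38 days = Aug 5 2033.
Next gap: 43 days. Aug 5 2033 + 43 days = Sep 17 2033.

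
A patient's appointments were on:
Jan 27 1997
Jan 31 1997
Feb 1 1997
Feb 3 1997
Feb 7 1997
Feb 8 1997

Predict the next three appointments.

Feb 10 1997, Feb 14 1997, Feb 15 1997

The gap pattern 4, 1, 2, 4, 1 repeats every 3 events.
These are the Mondays, Fridays and Saturdays of each week.
The following Monday is Feb 10 1997.
The following Friday is Feb 14 1997.
The following Saturday is Feb 15 1997.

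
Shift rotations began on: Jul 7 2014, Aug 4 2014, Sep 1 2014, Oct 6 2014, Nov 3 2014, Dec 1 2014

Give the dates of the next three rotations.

All dates are Mondays, 28, 28, 35, 28, 28 days apart.
Specifically, the 1st Monday of each month.
1st Monday of January 2015: Jan 5 2015.
February 2015 — 1st Monday is Feb 2 2015.
March 2015 — 1st Monday is Mar 2 2015.

Jan 5 2015, Feb 2 2015, Mar 2 2015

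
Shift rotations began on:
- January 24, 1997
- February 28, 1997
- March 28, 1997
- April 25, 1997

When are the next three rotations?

These are Fridays at 28- or 35-day spacing (35, 28, 28).
The pattern: 4th Friday of the month.
May 1997 — 4th Friday is May 23, 1997.
June 1997 — 4th Friday is June 27, 1997.
July 1997 — 4th Friday is July 25, 1997.

May 23, 1997; June 27, 1997; July 25, 1997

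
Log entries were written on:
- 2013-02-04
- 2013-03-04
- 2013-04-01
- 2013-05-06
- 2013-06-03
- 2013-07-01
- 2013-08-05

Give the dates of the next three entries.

2013-09-02, 2013-10-07, 2013-11-04

All dates are Mondays, 28, 28, 35, 28, 28, 35 days apart.
Specifically, the 1st Monday of each month.
September 2013 — 1st Monday is 2013-09-02.
October 2013 — 1st Monday is 2013-10-07.
November 2013 — 1st Monday is 2013-11-04.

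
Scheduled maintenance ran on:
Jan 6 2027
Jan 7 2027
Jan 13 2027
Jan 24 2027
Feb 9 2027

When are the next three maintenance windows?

The spacing grows by 5 each time: 1, 6, 11, 16 days.
Next gap: 21 days. Feb 9 2027 + 21 days = Mar 2 2027.
Next gap: 26 days. Mar 2 2027 + 26 days = Mar 28 2027.
Next gap: 31 days. Mar 28 2027 + 31 days = Apr 28 2027.

Mar 2 2027, Mar 28 2027, Apr 28 2027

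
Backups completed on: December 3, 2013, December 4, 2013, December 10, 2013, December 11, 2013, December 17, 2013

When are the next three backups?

Every event lands on a Tuesday or Wednesday (gaps cycle 1, 6, 1, 6).
So the schedule is: every Tuesday and Wednesday.
Next Wednesday: December 18, 2013.
Next Tuesday: December 24, 2013.
The following Wednesday is December 25, 2013.

December 18, 2013; December 24, 2013; December 25, 2013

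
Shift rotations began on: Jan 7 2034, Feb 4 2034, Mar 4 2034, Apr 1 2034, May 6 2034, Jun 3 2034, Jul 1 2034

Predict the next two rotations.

All dates are Saturdays, 28, 28, 28, 35, 28, 28 days apart.
Specifically, the 1st Saturday of each month.
1st Saturday of August 2034: Aug 5 2034.
1st Saturday of September 2034: Sep 2 2034.

Aug 5 2034, Sep 2 2034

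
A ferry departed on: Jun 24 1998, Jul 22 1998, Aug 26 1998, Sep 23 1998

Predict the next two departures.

Oct 28 1998, Nov 25 1998

All dates are Wednesdays, 28, 35, 28 days apart.
Specifically, the 4th Wednesday of each month.
4th Wednesday of October 1998: Oct 28 1998.
4th Wednesday of November 1998: Nov 25 1998.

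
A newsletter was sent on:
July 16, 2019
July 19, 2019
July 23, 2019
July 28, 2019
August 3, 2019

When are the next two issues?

The spacing grows by 1 each time: 3, 4, 5, 6 days.
Next gap: 7 days. August 3, 2019 + 7 days = August 10, 2019.
Next gap: 8 days. August 10, 2019 + 8 days = August 18, 2019.

August 10, 2019; August 18, 2019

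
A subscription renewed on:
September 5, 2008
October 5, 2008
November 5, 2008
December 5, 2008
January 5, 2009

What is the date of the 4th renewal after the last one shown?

Gaps: 30, 31, 30, 31 days — not constant. Every event is on the 5th of the month.
Pattern: the 5th of each month.
February 2009: February 5, 2009.
Next: March 2009 → March 5, 2009.
Next: April 2009 → April 5, 2009.
May 2009: May 5, 2009.

May 5, 2009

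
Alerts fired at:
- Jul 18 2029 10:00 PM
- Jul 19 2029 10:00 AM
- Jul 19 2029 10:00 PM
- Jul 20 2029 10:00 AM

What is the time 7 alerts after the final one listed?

Jul 23 2029 10:00 PM

Spacing: 12, 12, 12 h — constant 12 h.
Jul 20 2029 10:00 AM + 12 h = Jul 20 2029 10:00 PM.
Jul 20 2029 10:00 PM + 12 h = Jul 21 2029 10:00 AM.
Jul 21 2029 10:00 AM + 12 h = Jul 21 2029 10:00 PM.
Jul 21 2029 10:00 PM + 12 h = Jul 22 2029 10:00 AM.
Jul 22 2029 10:00 AM + 12 h = Jul 22 2029 10:00 PM.
Jul 22 2029 10:00 PM + 12 h = Jul 23 2029 10:00 AM.
Jul 23 2029 10:00 AM + 12 h = Jul 23 2029 10:00 PM.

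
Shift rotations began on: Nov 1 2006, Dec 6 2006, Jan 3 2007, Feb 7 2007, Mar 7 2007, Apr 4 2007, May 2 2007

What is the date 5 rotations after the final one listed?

Oct 3 2007

All dates are Wednesdays, 35, 28, 35, 28, 28, 28 days apart.
Specifically, the 1st Wednesday of each month.
June 2007 — 1st Wednesday is Jun 6 2007.
1st Wednesday of July 2007: Jul 4 2007.
August 2007 — 1st Wednesday is Aug 1 2007.
September 2007 — 1st Wednesday is Sep 5 2007.
October 2007 — 1st Wednesday is Oct 3 2007.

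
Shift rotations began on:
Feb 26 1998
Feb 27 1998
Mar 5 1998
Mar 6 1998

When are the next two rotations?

Mar 12 1998, Mar 13 1998

The gap pattern 1, 6, 1 repeats every 2 events.
These are the Thursdays and Fridays of each week.
The following Thursday is Mar 12 1998.
The following Friday is Mar 13 1998.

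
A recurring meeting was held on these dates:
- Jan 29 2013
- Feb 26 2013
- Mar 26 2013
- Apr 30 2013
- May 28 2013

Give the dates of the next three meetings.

These are Tuesdays with 28, 28, 35, 28-day gaps.
Each is the final Tuesday of its month — Jan 29 2013 is past the 28th, so '4th Tuesday' doesn't fit.
June 2013 ends with Tuesday Jun 25 2013.
Last Tuesday of July 2013: Jul 30 2013.
August 2013 ends with Tuesday Aug 27 2013.

Jun 25 2013, Jul 30 2013, Aug 27 2013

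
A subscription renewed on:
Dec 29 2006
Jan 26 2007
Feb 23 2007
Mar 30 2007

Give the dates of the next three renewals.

Apr 27 2007, May 25 2007, Jun 29 2007

All Fridays; the gaps (28, 28, 35) vary with month length.
This is the last Friday of each month.
April 2007 ends with Friday Apr 27 2007.
Last Friday of May 2007: May 25 2007.
Last Friday of June 2007: Jun 29 2007.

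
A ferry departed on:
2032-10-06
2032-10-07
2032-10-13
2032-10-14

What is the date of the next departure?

The gap pattern 1, 6, 1 repeats every 2 events.
These are the Wednesdays and Thursdays of each week.
The following Wednesday is 2032-10-20.

2032-10-20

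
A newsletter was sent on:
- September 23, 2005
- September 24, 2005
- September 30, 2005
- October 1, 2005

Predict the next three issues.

Every event lands on a Friday or Saturday (gaps cycle 1, 6, 1).
So the schedule is: every Friday and Saturday.
The following Friday is October 7, 2005.
The following Saturday is October 8, 2005.
Next Friday: October 14, 2005.

October 7, 2005; October 8, 2005; October 14, 2005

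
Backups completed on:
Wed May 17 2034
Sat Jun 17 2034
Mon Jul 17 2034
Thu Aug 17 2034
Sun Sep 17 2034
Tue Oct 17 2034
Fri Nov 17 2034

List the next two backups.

Each date is the 17th; the gaps (31, 30, 31, 31, 30, 31) track the month lengths.
The rule is the 17th of each month.
December 2034: Sun Dec 17 2034.
January 2035: Wed Jan 17 2035.

Sun Dec 17 2034, Wed Jan 17 2035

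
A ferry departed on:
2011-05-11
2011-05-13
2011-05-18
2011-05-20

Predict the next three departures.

The gap pattern 2, 5, 2 repeats every 2 events.
These are the Wednesdays and Fridays of each week.
The following Wednesday is 2011-05-25.
The following Friday is 2011-05-27.
Next Wednesday: 2011-06-01.

2011-05-25, 2011-05-27, 2011-06-01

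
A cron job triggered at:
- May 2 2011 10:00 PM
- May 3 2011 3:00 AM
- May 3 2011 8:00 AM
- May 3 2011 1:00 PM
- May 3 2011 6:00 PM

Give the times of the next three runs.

May 3 2011 11:00 PM, May 4 2011 4:00 AM, May 4 2011 9:00 AM

The interval is a steady 5 hours (5, 5, 5, 5).
May 3 2011 6:00 PM + 5 h = May 3 2011 11:00 PM.
May 3 2011 11:00 PM + 5 h = May 4 2011 4:00 AM.
May 4 2011 4:00 AM + 5 h = May 4 2011 9:00 AM.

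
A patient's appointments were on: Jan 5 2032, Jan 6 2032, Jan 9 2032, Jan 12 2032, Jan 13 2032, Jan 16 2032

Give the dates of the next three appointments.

The gap pattern 1, 3, 3, 1, 3 repeats every 3 events.
These are the Mondays, Tuesdays and Fridays of each week.
Next Monday: Jan 19 2032.
The following Tuesday is Jan 20 2032.
Next Friday: Jan 23 2032.

Jan 19 2032, Jan 20 2032, Jan 23 2032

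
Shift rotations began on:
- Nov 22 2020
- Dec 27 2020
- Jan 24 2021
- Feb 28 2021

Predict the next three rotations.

Mar 28 2021, Apr 25 2021, May 23 2021

All dates are Sundays, 35, 28, 35 days apart.
Specifically, the 4th Sunday of each month.
March 2021 — 4th Sunday is Mar 28 2021.
4th Sunday of April 2021: Apr 25 2021.
4th Sunday of May 2021: May 23 2021.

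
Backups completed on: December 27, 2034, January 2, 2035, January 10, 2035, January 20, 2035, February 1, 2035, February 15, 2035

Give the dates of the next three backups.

Gaps: 6, 8, 10, 12, 14 days — each gap is 2 larger than the previous one.
Next gap: 16 days. February 15, 2035 + 16 days = March 3, 2035.
Next gap: 18 days. March 3, 2035 + 18 days = March 21, 2035.
Next gap: 20 days. March 21, 2035 + 20 days = April 10, 2035.

March 3, 2035; March 21, 2035; April 10, 2035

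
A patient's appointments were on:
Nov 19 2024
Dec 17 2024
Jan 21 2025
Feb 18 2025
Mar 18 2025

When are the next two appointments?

Gaps: 28, 35, 28, 28 days — a mix of 28 and 35. Every date is a Tuesday.
Each is the 3rd Tuesday of its month.
April 2025 — 3rd Tuesday is Apr 15 2025.
May 2025 — 3rd Tuesday is May 20 2025.

Apr 15 2025, May 20 2025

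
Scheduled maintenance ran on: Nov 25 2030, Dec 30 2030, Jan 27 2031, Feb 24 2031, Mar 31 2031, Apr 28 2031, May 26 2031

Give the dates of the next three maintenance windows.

Jun 30 2031, Jul 28 2031, Aug 25 2031

These are Mondays with 35, 28, 28, 35, 28, 28-day gaps.
Each is the final Monday of its month — Dec 30 2030 is past the 28th, so '4th Monday' doesn't fit.
June 2031 ends with Monday Jun 30 2031.
Last Monday of July 2031: Jul 28 2031.
August 2031 ends with Monday Aug 25 2031.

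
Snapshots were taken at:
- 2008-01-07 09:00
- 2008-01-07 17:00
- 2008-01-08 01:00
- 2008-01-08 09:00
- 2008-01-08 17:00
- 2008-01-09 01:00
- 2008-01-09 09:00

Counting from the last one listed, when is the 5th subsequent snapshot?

The interval is a steady 8 hours (8, 8, 8, 8, 8, 8).
2008-01-09 09:00 + 8 h = 2008-01-09 17:00.
2008-01-09 17:00 + 8 h = 2008-01-10 01:00.
2008-01-10 01:00 + 8 h = 2008-01-10 09:00.
2008-01-10 09:00 + 8 h = 2008-01-10 17:00.
2008-01-10 17:00 + 8 h = 2008-01-11 01:00.

2008-01-11 01:00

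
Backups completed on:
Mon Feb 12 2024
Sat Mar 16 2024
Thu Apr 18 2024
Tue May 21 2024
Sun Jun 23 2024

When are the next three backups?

Fri Jul 26 2024, Wed Aug 28 2024, Mon Sep 30 2024

Gaps between consecutive events: 33, 33, 33, 33 days — a constant 33-day interval.
Sun Jun 23 2024 + 33 days = Fri Jul 26 2024.
Fri Jul 26 2024 + 33 days = Wed Aug 28 2024.
Wed Aug 28 2024 + 33 days = Mon Sep 30 2024.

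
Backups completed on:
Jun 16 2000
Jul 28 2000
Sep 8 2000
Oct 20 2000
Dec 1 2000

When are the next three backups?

The spacing is 42, 42, 42, 42 days — always 42 days.
Dec 1 2000 + 42 days = Jan 12 2001.
Jan 12 2001 + 42 days = Feb 23 2001.
Feb 23 2001 + 42 days = Apr 6 2001.

Jan 12 2001, Feb 23 2001, Apr 6 2001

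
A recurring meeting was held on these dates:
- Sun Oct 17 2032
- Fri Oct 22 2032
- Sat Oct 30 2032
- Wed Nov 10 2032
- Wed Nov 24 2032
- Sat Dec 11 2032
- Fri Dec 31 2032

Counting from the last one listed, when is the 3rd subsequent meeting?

Intervals are 5, 8, 11, 14, 17, 20 days — an arithmetic progression with common difference 3.
Next gap: 23 days. Fri Dec 31 2032 + 23 days = Sun Jan 23 2033.
Next gap: 26 days. Sun Jan 23 2033 + 26 days = Fri Feb 18 2033.
Next gap: 29 days. Fri Feb 18 2033 + 29 days = Sat Mar 19 2033.

Sat Mar 19 2033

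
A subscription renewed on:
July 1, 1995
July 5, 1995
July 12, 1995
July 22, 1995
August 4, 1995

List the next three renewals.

August 20, 1995; September 8, 1995; September 30, 1995

Gaps: 4, 7, 10, 13 days — each gap is 3 larger than the previous one.
Next gap: 16 days. August 4, 1995 + 16 days = August 20, 1995.
Next gap: 19 days. August 20, 1995 + 19 days = September 8, 1995.
Next gap: 22 days. September 8, 1995 + 22 days = September 30, 1995.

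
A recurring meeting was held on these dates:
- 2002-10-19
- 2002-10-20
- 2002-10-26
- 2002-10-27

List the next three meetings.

The gap pattern 1, 6, 1 repeats every 2 events.
These are the Saturdays and Sundays of each week.
The following Saturday is 2002-11-02.
Next Sunday: 2002-11-03.
Next Saturday: 2002-11-09.

2002-11-02, 2002-11-03, 2002-11-09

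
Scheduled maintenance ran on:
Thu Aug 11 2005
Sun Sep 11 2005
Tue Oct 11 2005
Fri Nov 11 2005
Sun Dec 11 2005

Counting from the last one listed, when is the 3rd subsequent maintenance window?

Sat Mar 11 2006

The day-of-month is always 11 (31, 30, 31, 30 days between events).
So this recurs on the 11th of each month.
January 2006: Wed Jan 11 2006.
February 2006: Sat Feb 11 2006.
Next: March 2006 → Sat Mar 11 2006.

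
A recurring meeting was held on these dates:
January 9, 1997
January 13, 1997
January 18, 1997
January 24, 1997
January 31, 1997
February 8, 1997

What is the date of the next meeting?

Intervals are 4, 5, 6, 7, 8 days — an arithmetic progression with common difference 1.
Next gap: 9 days. February 8, 1997 + 9 days = February 17, 1997.

February 17, 1997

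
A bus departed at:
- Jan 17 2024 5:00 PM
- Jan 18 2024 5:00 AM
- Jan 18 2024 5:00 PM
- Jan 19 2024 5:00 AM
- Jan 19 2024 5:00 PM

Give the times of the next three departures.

Spacing: 12, 12, 12, 12 h — constant 12 h.
Jan 19 2024 5:00 PM + 12 h = Jan 20 2024 5:00 AM.
Jan 20 2024 5:00 AM + 12 h = Jan 20 2024 5:00 PM.
Jan 20 2024 5:00 PM + 12 h = Jan 21 2024 5:00 AM.

Jan 20 2024 5:00 AM, Jan 20 2024 5:00 PM, Jan 21 2024 5:00 AM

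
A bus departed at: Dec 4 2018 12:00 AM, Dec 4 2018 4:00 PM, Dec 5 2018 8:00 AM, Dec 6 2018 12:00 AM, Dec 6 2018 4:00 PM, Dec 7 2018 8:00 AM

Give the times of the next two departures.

Gaps: 16, 16, 16, 16, 16 hours — each event is 16 hours after the previous one.
Dec 7 2018 8:00 AM + 16 h = Dec 8 2018 12:00 AM.
Dec 8 2018 12:00 AM + 16 h = Dec 8 2018 4:00 PM.

Dec 8 2018 12:00 AM, Dec 8 2018 4:00 PM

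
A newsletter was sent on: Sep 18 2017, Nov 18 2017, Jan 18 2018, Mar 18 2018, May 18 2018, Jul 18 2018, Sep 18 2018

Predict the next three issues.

Each date is the 18th; the gaps (61, 61, 59, 61, 61, 62) track the month lengths.
The rule is the 18th of every 2 months.
November 2018: Nov 18 2018.
January 2019: Jan 18 2019.
Next: March 2019 → Mar 18 2019.

Nov 18 2018, Jan 18 2019, Mar 18 2019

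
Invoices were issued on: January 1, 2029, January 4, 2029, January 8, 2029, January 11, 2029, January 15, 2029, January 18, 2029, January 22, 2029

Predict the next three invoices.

The gap pattern 3, 4, 3, 4, 3, 4 repeats every 2 events.
These are the Mondays and Thursdays of each week.
The following Thursday is January 25, 2029.
The following Monday is January 29, 2029.
Next Thursday: February 1, 2029.

January 25, 2029; January 29, 2029; February 1, 2029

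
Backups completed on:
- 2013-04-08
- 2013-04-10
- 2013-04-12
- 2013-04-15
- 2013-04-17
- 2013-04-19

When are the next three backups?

Gaps: 2, 2, 3, 2, 2 days — not constant, but cyclic with period 3.
The events fall on every Monday, Wednesday and Friday.
Next Monday: 2013-04-22.
The following Wednesday is 2013-04-24.
The following Friday is 2013-04-26.

2013-04-22, 2013-04-24, 2013-04-26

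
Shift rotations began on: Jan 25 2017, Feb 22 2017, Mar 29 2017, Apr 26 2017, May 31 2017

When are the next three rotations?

Jun 28 2017, Jul 26 2017, Aug 30 2017

These are Wednesdays with 28, 35, 28, 35-day gaps.
Each is the final Wednesday of its month — Mar 29 2017 is past the 28th, so '4th Wednesday' doesn't fit.
Last Wednesday of June 2017: Jun 28 2017.
Last Wednesday of July 2017: Jul 26 2017.
August 2017 ends with Wednesday Aug 30 2017.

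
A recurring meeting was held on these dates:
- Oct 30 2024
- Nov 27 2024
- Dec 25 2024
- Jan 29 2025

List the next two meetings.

Feb 26 2025, Mar 26 2025

These are Wednesdays with 28, 28, 35-day gaps.
Each is the final Wednesday of its month — Oct 30 2024 is past the 28th, so '4th Wednesday' doesn't fit.
February 2025 ends with Wednesday Feb 26 2025.
Last Wednesday of March 2025: Mar 26 2025.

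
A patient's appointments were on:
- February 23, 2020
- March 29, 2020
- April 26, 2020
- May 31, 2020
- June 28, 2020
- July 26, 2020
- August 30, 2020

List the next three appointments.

September 27, 2020; October 25, 2020; November 29, 2020

Every date is a Sunday; gaps 35, 28, 35, 28, 28, 35 days.
Each is the last Sunday of its month (at least one falls on the 29th or later, ruling out '4th Sunday').
September 2020 ends with Sunday September 27, 2020.
Last Sunday of October 2020: October 25, 2020.
November 2020 ends with Sunday November 29, 2020.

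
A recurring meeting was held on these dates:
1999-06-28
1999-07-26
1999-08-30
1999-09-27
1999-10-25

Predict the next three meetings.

These are Mondays with 28, 35, 28, 28-day gaps.
Each is the final Monday of its month — 1999-08-30 is past the 28th, so '4th Monday' doesn't fit.
November 1999 ends with Monday 1999-11-29.
Last Monday of December 1999: 1999-12-27.
Last Monday of January 2000: 2000-01-31.

1999-11-29, 1999-12-27, 2000-01-31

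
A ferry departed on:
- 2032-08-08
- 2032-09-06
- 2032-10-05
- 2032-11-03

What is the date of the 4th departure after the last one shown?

Gaps between consecutive events: 29, 29, 29 days — a constant 29-day interval.
2032-11-03 + 29 days = 2032-12-02.
2032-12-02 + 29 days = 2032-12-31.
2032-12-31 + 29 days = 2033-01-29.
2033-01-29 + 29 days = 2033-02-27.

2033-02-27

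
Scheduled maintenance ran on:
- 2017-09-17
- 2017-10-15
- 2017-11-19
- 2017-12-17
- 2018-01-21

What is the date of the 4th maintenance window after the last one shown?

These are Sundays at 28- or 35-day spacing (28, 35, 28, 35).
The pattern: 3rd Sunday of the month.
February 2018 — 3rd Sunday is 2018-02-18.
March 2018 — 3rd Sunday is 2018-03-18.
3rd Sunday of April 2018: 2018-04-15.
3rd Sunday of May 2018: 2018-05-20.

2018-05-20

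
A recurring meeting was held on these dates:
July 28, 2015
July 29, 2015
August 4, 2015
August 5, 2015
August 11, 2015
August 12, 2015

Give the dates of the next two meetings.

August 18, 2015; August 19, 2015

The gap pattern 1, 6, 1, 6, 1 repeats every 2 events.
These are the Tuesdays and Wednesdays of each week.
The following Tuesday is August 18, 2015.
Next Wednesday: August 19, 2015.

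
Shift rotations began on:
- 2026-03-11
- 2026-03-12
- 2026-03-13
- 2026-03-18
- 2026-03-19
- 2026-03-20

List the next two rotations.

2026-03-25, 2026-03-26

The gap pattern 1, 1, 5, 1, 1 repeats every 3 events.
These are the Wednesdays, Thursdays and Fridays of each week.
Next Wednesday: 2026-03-25.
Next Thursday: 2026-03-26.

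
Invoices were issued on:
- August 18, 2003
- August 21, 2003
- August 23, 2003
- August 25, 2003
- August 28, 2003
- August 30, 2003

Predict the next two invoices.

Every event lands on a Monday or Thursday or Saturday (gaps cycle 3, 2, 2, 3, 2).
So the schedule is: every Monday, Thursday and Saturday.
The following Monday is September 1, 2003.
Next Thursday: September 4, 2003.

September 1, 2003; September 4, 2003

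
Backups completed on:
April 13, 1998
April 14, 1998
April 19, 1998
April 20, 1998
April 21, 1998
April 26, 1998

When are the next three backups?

Gaps: 1, 5, 1, 1, 5 days — not constant, but cyclic with period 3.
The events fall on every Monday, Tuesday and Sunday.
Next Monday: April 27, 1998.
Next Tuesday: April 28, 1998.
Next Sunday: May 3, 1998.

April 27, 1998; April 28, 1998; May 3, 1998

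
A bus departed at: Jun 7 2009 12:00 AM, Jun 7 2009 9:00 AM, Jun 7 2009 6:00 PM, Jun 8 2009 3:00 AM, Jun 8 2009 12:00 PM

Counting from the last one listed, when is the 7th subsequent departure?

Jun 11 2009 3:00 AM

Spacing: 9, 9, 9, 9 h — constant 9 h.
Jun 8 2009 12:00 PM + 9 h = Jun 8 2009 9:00 PM.
Jun 8 2009 9:00 PM + 9 h = Jun 9 2009 6:00 AM.
Jun 9 2009 6:00 AM + 9 h = Jun 9 2009 3:00 PM.
Jun 9 2009 3:00 PM + 9 h = Jun 10 2009 12:00 AM.
Jun 10 2009 12:00 AM + 9 h = Jun 10 2009 9:00 AM.
Jun 10 2009 9:00 AM + 9 h = Jun 10 2009 6:00 PM.
Jun 10 2009 6:00 PM + 9 h = Jun 11 2009 3:00 AM.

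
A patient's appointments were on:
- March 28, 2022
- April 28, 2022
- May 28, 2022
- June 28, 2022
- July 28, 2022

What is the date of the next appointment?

Gaps: 31, 30, 31, 30 days — not constant. Every event is on the 28th of the month.
Pattern: the 28th of each month.
Next: August 2022 → August 28, 2022.

August 28, 2022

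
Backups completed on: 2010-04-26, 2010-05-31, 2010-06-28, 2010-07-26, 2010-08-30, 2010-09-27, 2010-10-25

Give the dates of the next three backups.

All Mondays; the gaps (35, 28, 28, 35, 28, 28) vary with month length.
This is the last Monday of each month.
November 2010 ends with Monday 2010-11-29.
December 2010 ends with Monday 2010-12-27.
Last Monday of January 2011: 2011-01-31.

2010-11-29, 2010-12-27, 2011-01-31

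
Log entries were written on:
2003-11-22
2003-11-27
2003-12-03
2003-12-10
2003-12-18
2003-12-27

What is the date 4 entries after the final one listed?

Intervals are 5, 6, 7, 8, 9 days — an arithmetic progression with common difference 1.
Next gap: 10 days. 2003-12-27 + 10 days = 2004-01-06.
Next gap: 11 days. 2004-01-06 + 11 days = 2004-01-17.
Next gap: 12 days. 2004-01-17 + 12 days = 2004-01-29.
Next gap: 13 days. 2004-01-29 + 13 days = 2004-02-11.

2004-02-11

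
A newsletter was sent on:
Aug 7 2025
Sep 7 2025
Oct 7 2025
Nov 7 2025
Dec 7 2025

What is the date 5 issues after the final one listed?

The day-of-month is always 7 (31, 30, 31, 30 days between events).
So this recurs on the 7th of each month.
January 2026: Jan 7 2026.
February 2026: Feb 7 2026.
Next: March 2026 → Mar 7 2026.
Next: April 2026 → Apr 7 2026.
May 2026: May 7 2026.

May 7 2026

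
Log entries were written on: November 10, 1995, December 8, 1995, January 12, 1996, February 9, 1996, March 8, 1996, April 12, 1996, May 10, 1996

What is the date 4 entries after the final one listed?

These are Fridays at 28- or 35-day spacing (28, 35, 28, 28, 35, 28).
The pattern: 2nd Friday of the month.
2nd Friday of June 1996: June 14, 1996.
July 1996 — 2nd Friday is July 12, 1996.
2nd Friday of August 1996: August 9, 1996.
2nd Friday of September 1996: September 13, 1996.

September 13, 1996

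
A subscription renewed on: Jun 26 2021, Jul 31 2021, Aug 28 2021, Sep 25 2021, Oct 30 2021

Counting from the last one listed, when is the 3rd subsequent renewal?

All Saturdays; the gaps (35, 28, 28, 35) vary with month length.
This is the last Saturday of each month.
November 2021 ends with Saturday Nov 27 2021.
Last Saturday of December 2021: Dec 25 2021.
Last Saturday of January 2022: Jan 29 2022.

Jan 29 2022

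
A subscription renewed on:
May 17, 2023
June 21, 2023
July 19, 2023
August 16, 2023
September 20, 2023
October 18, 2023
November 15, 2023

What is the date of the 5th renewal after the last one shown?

April 17, 2024

Gaps: 35, 28, 28, 35, 28, 28 days — a mix of 28 and 35. Every date is a Wednesday.
Each is the 3rd Wednesday of its month.
3rd Wednesday of December 2023: December 20, 2023.
January 2024 — 3rd Wednesday is January 17, 2024.
3rd Wednesday of February 2024: February 21, 2024.
March 2024 — 3rd Wednesday is March 20, 2024.
3rd Wednesday of April 2024: April 17, 2024.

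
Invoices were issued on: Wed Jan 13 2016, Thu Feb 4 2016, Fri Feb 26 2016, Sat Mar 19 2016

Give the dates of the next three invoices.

Sun Apr 10 2016, Mon May 2 2016, Tue May 24 2016

Gaps between consecutive events: 22, 22, 22 days — a constant 22-day interval.
Sat Mar 19 2016 + 22 days = Sun Apr 10 2016.
Sun Apr 10 2016 + 22 days = Mon May 2 2016.
Mon May 2 2016 + 22 days = Tue May 24 2016.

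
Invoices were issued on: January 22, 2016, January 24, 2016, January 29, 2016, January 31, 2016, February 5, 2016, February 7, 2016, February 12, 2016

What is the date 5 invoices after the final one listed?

Every event lands on a Friday or Sunday (gaps cycle 2, 5, 2, 5, 2, 5).
So the schedule is: every Friday and Sunday.
Next Sunday: February 14, 2016.
Next Friday: February 19, 2016.
Next Sunday: February 21, 2016.
The following Friday is February 26, 2016.
Next Sunday: February 28, 2016.

February 28, 2016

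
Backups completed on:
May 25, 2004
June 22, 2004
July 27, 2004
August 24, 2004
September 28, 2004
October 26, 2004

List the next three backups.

November 23, 2004; December 28, 2004; January 25, 2005

All dates are Tuesdays, 28, 35, 28, 35, 28 days apart.
Specifically, the 4th Tuesday of each month.
November 2004 — 4th Tuesday is November 23, 2004.
December 2004 — 4th Tuesday is December 28, 2004.
January 2005 — 4th Tuesday is January 25, 2005.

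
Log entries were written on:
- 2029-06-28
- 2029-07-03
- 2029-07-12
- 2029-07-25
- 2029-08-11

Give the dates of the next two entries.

Intervals are 5, 9, 13, 17 days — an arithmetic progression with common difference 4.
Next gap: 21 days. 2029-08-11 + 21 days = 2029-09-01.
Next gap: 25 days. 2029-09-01 + 25 days = 2029-09-26.

2029-09-01, 2029-09-26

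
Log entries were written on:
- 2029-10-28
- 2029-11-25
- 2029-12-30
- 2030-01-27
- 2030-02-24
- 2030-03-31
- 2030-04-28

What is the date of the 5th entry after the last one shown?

Every date is a Sunday; gaps 28, 35, 28, 28, 35, 28 days.
Each is the last Sunday of its month (at least one falls on the 29th or later, ruling out '4th Sunday').
May 2030 ends with Sunday 2030-05-26.
June 2030 ends with Sunday 2030-06-30.
Last Sunday of July 2030: 2030-07-28.
August 2030 ends with Sunday 2030-08-25.
September 2030 ends with Sunday 2030-09-29.

2030-09-29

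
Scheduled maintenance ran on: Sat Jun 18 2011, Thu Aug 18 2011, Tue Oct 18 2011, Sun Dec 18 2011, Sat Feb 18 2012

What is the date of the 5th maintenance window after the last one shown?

Tue Dec 18 2012

Gaps: 61, 61, 61, 62 days — not constant. Every event is on the 18th of the month.
Pattern: the 18th of every 2 months.
April 2012: Wed Apr 18 2012.
Next: June 2012 → Mon Jun 18 2012.
Next: August 2012 → Sat Aug 18 2012.
Next: October 2012 → Thu Oct 18 2012.
Next: December 2012 → Tue Dec 18 2012.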